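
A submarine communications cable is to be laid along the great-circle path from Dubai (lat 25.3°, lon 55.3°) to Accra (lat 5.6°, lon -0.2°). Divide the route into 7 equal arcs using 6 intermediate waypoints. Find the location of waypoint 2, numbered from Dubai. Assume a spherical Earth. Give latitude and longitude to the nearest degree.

The haversine formula gives a central angle δ ≈ 0.987 rad (56.5°) between the endpoints.
Interpolate at f = 2/7 with slerp weights a = sin((1−f)δ)/sin δ ≈ 0.777, b = sin(fδ)/sin δ ≈ 0.333.
p = a·p₁ + b·p₂ ≈ (0.732, 0.576, 0.364); φ = arcsin(p_z) ≈ 21.37°, λ = atan2(p_y, p_x) ≈ 38.22°.

≈ lat 21°, lon 38°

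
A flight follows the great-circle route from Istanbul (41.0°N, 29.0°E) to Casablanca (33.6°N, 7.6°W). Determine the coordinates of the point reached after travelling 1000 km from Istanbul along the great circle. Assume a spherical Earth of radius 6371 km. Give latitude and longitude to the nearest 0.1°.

≈ 40.0°N, 17.2°E

Convert each endpoint to a unit vector on the sphere (x = cos φ cos λ, y = cos φ sin λ, z = sin φ).
The central angle between the endpoints is δ = arccos(p₁·p₂) ≈ 0.520 rad (29.8°). The total great-circle distance is δ·R ≈ 0.520 × 6371 ≈ 3314 km, so the target fraction is f = 1000/3314 ≈ 0.302.
Interpolate at f ≈ 0.302 with slerp weights a = sin((1−f)δ)/sin δ ≈ 0.715, b = sin(fδ)/sin δ ≈ 0.314.
p = a·p₁ + b·p₂ ≈ (0.731, 0.227, 0.643); φ = arcsin(p_z) ≈ 40.02°, λ = atan2(p_y, p_x) ≈ 17.23°.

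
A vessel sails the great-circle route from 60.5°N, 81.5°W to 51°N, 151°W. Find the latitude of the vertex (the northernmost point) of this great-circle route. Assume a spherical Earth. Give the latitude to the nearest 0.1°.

The great circle lies in the plane with unit normal n̂ = (p₁ × p₂)/|p₁ × p₂|.
Here n̂_z ≈ -0.468; the vertex latitude is φ_max = arccos|n̂_z| ≈ 62.1°.
Check via Clairaut: cos φ_max = |cos φ₁| · sin C = cos(60.5°)·sin(72.1°) ≈ 0.468, again giving ≈ 62.1°.

≈ 62.1°N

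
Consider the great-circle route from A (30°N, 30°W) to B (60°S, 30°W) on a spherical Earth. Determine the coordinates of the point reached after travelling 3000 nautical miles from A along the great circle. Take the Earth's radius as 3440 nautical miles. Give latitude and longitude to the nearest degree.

Write both endpoints as unit vectors p₁, p₂ with components (cos φ cos λ, cos φ sin λ, sin φ).
The central angle between the endpoints is δ = arccos(p₁·p₂) ≈ 1.571 rad (90.0°). The total great-circle distance is δ·R ≈ 1.571 × 3440 ≈ 5404 nmi, so the target fraction is f = 3000/5404 ≈ 0.555.
Interpolate at f ≈ 0.555 with slerp weights a = sin((1−f)δ)/sin δ ≈ 0.643, b = sin(fδ)/sin δ ≈ 0.766.
p = a·p₁ + b·p₂ ≈ (0.814, -0.470, -0.341); φ = arcsin(p_z) ≈ -19.97°, λ = atan2(p_y, p_x) ≈ -30.00°.

≈ (20°S, 30°W)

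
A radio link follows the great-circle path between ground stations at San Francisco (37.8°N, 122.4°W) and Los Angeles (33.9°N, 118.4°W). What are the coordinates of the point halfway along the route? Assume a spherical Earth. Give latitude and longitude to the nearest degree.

Write both endpoints as unit vectors p₁, p₂ with components (cos φ cos λ, cos φ sin λ, sin φ).
The central angle between the endpoints is δ = arccos(p₁·p₂) ≈ 0.088 rad (5.1°).
Interpolate at f = 1/2 with slerp weights a = sin((1−f)δ)/sin δ ≈ 0.500, b = sin(fδ)/sin δ ≈ 0.500.
p = a·p₁ + b·p₂ ≈ (-0.409, -0.699, 0.586); φ = arcsin(p_z) ≈ 35.87°, λ = atan2(p_y, p_x) ≈ -120.35°.

≈ 36°N, 120°W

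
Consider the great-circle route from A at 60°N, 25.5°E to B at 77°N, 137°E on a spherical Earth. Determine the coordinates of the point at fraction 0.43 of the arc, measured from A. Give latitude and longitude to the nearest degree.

The haversine formula gives a central angle δ ≈ 0.639 rad (36.6°) between the endpoints.
Interpolate at f = 0.43 with slerp weights a = sin((1−f)δ)/sin δ ≈ 0.597, b = sin(fδ)/sin δ ≈ 0.455.
p = a·p₁ + b·p₂ ≈ (0.195, 0.198, 0.961); φ = arcsin(p_z) ≈ 73.86°, λ = atan2(p_y, p_x) ≈ 45.53°.

≈ 74°N, 46°E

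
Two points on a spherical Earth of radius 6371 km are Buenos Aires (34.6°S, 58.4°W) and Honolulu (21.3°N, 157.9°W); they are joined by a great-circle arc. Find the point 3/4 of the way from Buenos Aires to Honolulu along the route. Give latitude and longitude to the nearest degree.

The haversine formula gives a central angle δ ≈ 1.910 rad (109.4°) between the endpoints.
Interpolate at f = 3/4 with slerp weights a = sin((1−f)δ)/sin δ ≈ 0.487, b = sin(fδ)/sin δ ≈ 1.050.
p = a·p₁ + b·p₂ ≈ (-0.696, -0.710, 0.105); φ = arcsin(p_z) ≈ 6.02°, λ = atan2(p_y, p_x) ≈ -134.46°.

≈ 6°N, 134°W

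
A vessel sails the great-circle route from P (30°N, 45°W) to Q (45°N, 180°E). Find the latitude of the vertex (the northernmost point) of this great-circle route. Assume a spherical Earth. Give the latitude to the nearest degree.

≈ 64°N

The great circle lies in the plane with unit normal n̂ = (p₁ × p₂)/|p₁ × p₂|.
Here n̂_z ≈ -0.434; the vertex latitude is φ_max = arccos|n̂_z| ≈ 64.3°.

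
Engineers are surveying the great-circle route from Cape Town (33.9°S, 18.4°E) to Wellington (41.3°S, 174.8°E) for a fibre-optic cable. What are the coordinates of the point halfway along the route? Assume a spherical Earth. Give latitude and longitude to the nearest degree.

From cos δ = sin φ₁ sin φ₂ + cos φ₁ cos φ₂ cos Δλ, the central angle is δ ≈ 1.776 rad (101.7°).
Interpolate at f = 1/2 with slerp weights a = sin((1−f)δ)/sin δ ≈ 0.792, b = sin(fδ)/sin δ ≈ 0.792.
p = a·p₁ + b·p₂ ≈ (0.031, 0.261, -0.965); φ = arcsin(p_z) ≈ -74.73°, λ = atan2(p_y, p_x) ≈ 83.19°.

≈ 75°S, 83°E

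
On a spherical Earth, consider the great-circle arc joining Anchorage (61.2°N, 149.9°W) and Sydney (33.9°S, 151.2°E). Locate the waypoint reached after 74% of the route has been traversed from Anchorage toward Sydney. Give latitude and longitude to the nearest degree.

≈ 8°S, 163°E

The haversine formula gives a central angle δ ≈ 1.857 rad (106.4°) between the endpoints.
Interpolate at f = 0.74 with slerp weights a = sin((1−f)δ)/sin δ ≈ 0.484, b = sin(fδ)/sin δ ≈ 1.022.
p = a·p₁ + b·p₂ ≈ (-0.945, 0.292, -0.146); φ = arcsin(p_z) ≈ -8.40°, λ = atan2(p_y, p_x) ≈ 162.84°.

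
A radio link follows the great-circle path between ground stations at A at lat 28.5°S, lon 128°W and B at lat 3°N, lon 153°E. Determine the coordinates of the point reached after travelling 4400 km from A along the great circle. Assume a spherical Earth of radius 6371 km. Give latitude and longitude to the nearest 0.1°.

Convert each endpoint to a unit vector on the sphere (x = cos φ cos λ, y = cos φ sin λ, z = sin φ).
The central angle between the endpoints is δ = arccos(p₁·p₂) ≈ 1.428 rad (81.8°). The total great-circle distance is δ·R ≈ 1.428 × 6371 ≈ 9097 km, so the target fraction is f = 4400/9097 ≈ 0.484.
Interpolate at f ≈ 0.484 with slerp weights a = sin((1−f)δ)/sin δ ≈ 0.679, b = sin(fδ)/sin δ ≈ 0.644.
p = a·p₁ + b·p₂ ≈ (-0.940, -0.179, -0.290); φ = arcsin(p_z) ≈ -16.88°, λ = atan2(p_y, p_x) ≈ -169.25°.

≈ lat 16.9°S, lon 169.2°W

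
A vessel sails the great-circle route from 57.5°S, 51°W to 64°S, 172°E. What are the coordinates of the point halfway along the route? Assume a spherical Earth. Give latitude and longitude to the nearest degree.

≈ 78°S, 105°W

The haversine formula gives a central angle δ ≈ 0.945 rad (54.1°) between the endpoints.
Interpolate at f = 1/2 with slerp weights a = sin((1−f)δ)/sin δ ≈ 0.562, b = sin(fδ)/sin δ ≈ 0.562.
p = a·p₁ + b·p₂ ≈ (-0.054, -0.200, -0.978); φ = arcsin(p_z) ≈ -78.03°, λ = atan2(p_y, p_x) ≈ -105.07°.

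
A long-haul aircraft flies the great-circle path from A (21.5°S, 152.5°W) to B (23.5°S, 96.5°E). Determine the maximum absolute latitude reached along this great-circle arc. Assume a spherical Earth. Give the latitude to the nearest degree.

≈ 36°S

The great circle lies in the plane with unit normal n̂ = (p₁ × p₂)/|p₁ × p₂|.
Here n̂_z ≈ -0.807; the vertex latitude is φ_max = arccos|n̂_z| ≈ 36.2°.
Check via Clairaut: cos φ_max = |cos φ₁| · sin C = cos(21.5°)·sin(119.9°) ≈ 0.807, again giving ≈ 36.2°.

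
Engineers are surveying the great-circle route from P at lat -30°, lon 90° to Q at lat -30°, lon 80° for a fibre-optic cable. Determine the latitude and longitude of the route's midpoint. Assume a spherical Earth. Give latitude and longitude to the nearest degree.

Convert each endpoint to a unit vector on the sphere (x = cos φ cos λ, y = cos φ sin λ, z = sin φ).
The central angle between the endpoints is δ = arccos(p₁·p₂) ≈ 0.151 rad (8.7°).
Interpolate at f = 1/2 with slerp weights a = sin((1−f)δ)/sin δ ≈ 0.501, b = sin(fδ)/sin δ ≈ 0.501.
p = a·p₁ + b·p₂ ≈ (0.075, 0.862, -0.501); φ = arcsin(p_z) ≈ -30.09°, λ = atan2(p_y, p_x) ≈ 85.00°.

≈ lat -30°, lon 85°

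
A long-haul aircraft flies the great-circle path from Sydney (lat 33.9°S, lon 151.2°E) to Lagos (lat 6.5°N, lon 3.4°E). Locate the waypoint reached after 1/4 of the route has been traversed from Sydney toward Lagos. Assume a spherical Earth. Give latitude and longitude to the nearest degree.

Write both endpoints as unit vectors p₁, p₂ with components (cos φ cos λ, cos φ sin λ, sin φ).
The central angle between the endpoints is δ = arccos(p₁·p₂) ≈ 2.436 rad (139.6°).
Interpolate at f = 1/4 with slerp weights a = sin((1−f)δ)/sin δ ≈ 1.491, b = sin(fδ)/sin δ ≈ 0.882.
p = a·p₁ + b·p₂ ≈ (-0.210, 0.648, -0.732); φ = arcsin(p_z) ≈ -47.04°, λ = atan2(p_y, p_x) ≈ 107.97°.

≈ lat 47°S, lon 108°E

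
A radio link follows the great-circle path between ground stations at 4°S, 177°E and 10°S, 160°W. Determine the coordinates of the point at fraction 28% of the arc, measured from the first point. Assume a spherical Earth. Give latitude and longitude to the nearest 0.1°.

Write both endpoints as unit vectors p₁, p₂ with components (cos φ cos λ, cos φ sin λ, sin φ).
The central angle between the endpoints is δ = arccos(p₁·p₂) ≈ 0.412 rad (23.6°).
Interpolate at f = 0.28 with slerp weights a = sin((1−f)δ)/sin δ ≈ 0.730, b = sin(fδ)/sin δ ≈ 0.287.
p = a·p₁ + b·p₂ ≈ (-0.993, -0.059, -0.101); φ = arcsin(p_z) ≈ -5.79°, λ = atan2(p_y, p_x) ≈ -176.62°.

≈ 5.8°S, 176.6°W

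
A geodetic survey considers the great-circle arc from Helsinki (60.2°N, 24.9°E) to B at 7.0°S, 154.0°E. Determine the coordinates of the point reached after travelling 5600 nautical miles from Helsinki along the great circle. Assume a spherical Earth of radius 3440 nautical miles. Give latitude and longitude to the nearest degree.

≈ 12°N, 145°E

Write both endpoints as unit vectors p₁, p₂ with components (cos φ cos λ, cos φ sin λ, sin φ).
The central angle between the endpoints is δ = arccos(p₁·p₂) ≈ 2.001 rad (114.6°). The total great-circle distance is δ·R ≈ 2.001 × 3440 ≈ 6883 nmi, so the target fraction is f = 5600/6883 ≈ 0.814.
Interpolate at f ≈ 0.814 with slerp weights a = sin((1−f)δ)/sin δ ≈ 0.401, b = sin(fδ)/sin δ ≈ 1.098.
p = a·p₁ + b·p₂ ≈ (-0.799, 0.562, 0.214); φ = arcsin(p_z) ≈ 12.35°, λ = atan2(p_y, p_x) ≈ 144.90°.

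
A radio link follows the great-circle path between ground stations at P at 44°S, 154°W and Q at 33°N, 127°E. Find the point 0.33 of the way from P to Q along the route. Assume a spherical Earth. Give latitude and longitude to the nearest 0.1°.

The haversine formula gives a central angle δ ≈ 1.837 rad (105.3°) between the endpoints.
Interpolate at f = 0.33 with slerp weights a = sin((1−f)δ)/sin δ ≈ 0.977, b = sin(fδ)/sin δ ≈ 0.591.
p = a·p₁ + b·p₂ ≈ (-0.930, 0.087, -0.357); φ = arcsin(p_z) ≈ -20.93°, λ = atan2(p_y, p_x) ≈ 174.63°.

≈ 20.9°S, 174.6°E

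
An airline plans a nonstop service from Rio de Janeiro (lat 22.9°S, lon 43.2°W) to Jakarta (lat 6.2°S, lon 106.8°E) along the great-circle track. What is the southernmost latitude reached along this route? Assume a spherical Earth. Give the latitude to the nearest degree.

≈ 46°S

The great circle lies in the plane with unit normal n̂ = (p₁ × p₂)/|p₁ × p₂|.
Here n̂_z ≈ +0.694; the vertex latitude is φ_max = arccos|n̂_z| ≈ 46.1°.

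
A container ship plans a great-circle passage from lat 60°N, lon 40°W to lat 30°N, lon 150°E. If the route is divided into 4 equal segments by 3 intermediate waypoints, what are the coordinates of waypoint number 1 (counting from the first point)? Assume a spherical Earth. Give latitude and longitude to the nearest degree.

Convert each endpoint to a unit vector on the sphere (x = cos φ cos λ, y = cos φ sin λ, z = sin φ).
The central angle between the endpoints is δ = arccos(p₁·p₂) ≈ 1.564 rad (89.6°).
Interpolate at f = 1/4 with slerp weights a = sin((1−f)δ)/sin δ ≈ 0.922, b = sin(fδ)/sin δ ≈ 0.381.
p = a·p₁ + b·p₂ ≈ (0.067, -0.131, 0.989); φ = arcsin(p_z) ≈ 81.52°, λ = atan2(p_y, p_x) ≈ -62.87°.

≈ lat 82°N, lon 63°W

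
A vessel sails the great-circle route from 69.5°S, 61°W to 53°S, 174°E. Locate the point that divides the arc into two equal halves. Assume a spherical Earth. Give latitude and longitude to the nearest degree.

The haversine formula gives a central angle δ ≈ 0.893 rad (51.2°) between the endpoints.
Interpolate at f = 1/2 with slerp weights a = sin((1−f)δ)/sin δ ≈ 0.554, b = sin(fδ)/sin δ ≈ 0.554.
p = a·p₁ + b·p₂ ≈ (-0.238, -0.135, -0.962); φ = arcsin(p_z) ≈ -74.14°, λ = atan2(p_y, p_x) ≈ -150.42°.

≈ 74°S, 150°W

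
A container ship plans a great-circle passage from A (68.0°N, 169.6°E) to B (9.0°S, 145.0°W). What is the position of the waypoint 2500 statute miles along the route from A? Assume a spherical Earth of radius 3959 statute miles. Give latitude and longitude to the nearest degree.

≈ (36°N, 159°W)

Write both endpoints as unit vectors p₁, p₂ with components (cos φ cos λ, cos φ sin λ, sin φ).
The central angle between the endpoints is δ = arccos(p₁·p₂) ≈ 1.456 rad (83.4°). The total great-circle distance is δ·R ≈ 1.456 × 3959 ≈ 5763 mi, so the target fraction is f = 2500/5763 ≈ 0.434.
Interpolate at f ≈ 0.434 with slerp weights a = sin((1−f)δ)/sin δ ≈ 0.739, b = sin(fδ)/sin δ ≈ 0.594.
p = a·p₁ + b·p₂ ≈ (-0.753, -0.287, 0.592); φ = arcsin(p_z) ≈ 36.31°, λ = atan2(p_y, p_x) ≈ -159.16°.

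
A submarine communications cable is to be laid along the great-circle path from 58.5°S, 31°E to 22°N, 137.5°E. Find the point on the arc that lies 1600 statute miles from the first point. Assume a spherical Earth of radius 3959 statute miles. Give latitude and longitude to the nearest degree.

≈ 52°S, 71°E

The haversine formula gives a central angle δ ≈ 2.045 rad (117.2°) between the endpoints. The total great-circle distance is δ·R ≈ 2.045 × 3959 ≈ 8098 mi, so the target fraction is f = 1600/8098 ≈ 0.198.
Interpolate at f ≈ 0.198 with slerp weights a = sin((1−f)δ)/sin δ ≈ 1.121, b = sin(fδ)/sin δ ≈ 0.442.
p = a·p₁ + b·p₂ ≈ (0.200, 0.579, -0.791); φ = arcsin(p_z) ≈ -52.24°, λ = atan2(p_y, p_x) ≈ 70.93°.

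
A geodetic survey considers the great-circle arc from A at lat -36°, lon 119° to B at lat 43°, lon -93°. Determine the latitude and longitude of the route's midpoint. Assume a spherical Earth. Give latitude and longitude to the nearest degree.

Convert each endpoint to a unit vector on the sphere (x = cos φ cos λ, y = cos φ sin λ, z = sin φ).
The central angle between the endpoints is δ = arccos(p₁·p₂) ≈ 2.697 rad (154.5°).
Interpolate at f = 1/2 with slerp weights a = sin((1−f)δ)/sin δ ≈ 2.266, b = sin(fδ)/sin δ ≈ 2.266.
p = a·p₁ + b·p₂ ≈ (-0.976, -0.052, 0.214); φ = arcsin(p_z) ≈ 12.33°, λ = atan2(p_y, p_x) ≈ -176.97°.

≈ lat 12°, lon -177°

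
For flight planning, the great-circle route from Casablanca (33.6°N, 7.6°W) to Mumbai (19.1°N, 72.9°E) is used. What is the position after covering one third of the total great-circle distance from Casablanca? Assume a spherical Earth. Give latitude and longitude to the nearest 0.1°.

Write both endpoints as unit vectors p₁, p₂ with components (cos φ cos λ, cos φ sin λ, sin φ).
The central angle between the endpoints is δ = arccos(p₁·p₂) ≈ 1.255 rad (71.9°).
Interpolate at f = 1/3 with slerp weights a = sin((1−f)δ)/sin δ ≈ 0.781, b = sin(fδ)/sin δ ≈ 0.427.
p = a·p₁ + b·p₂ ≈ (0.763, 0.300, 0.572); φ = arcsin(p_z) ≈ 34.89°, λ = atan2(p_y, p_x) ≈ 21.44°.

≈ 34.9°N, 21.4°E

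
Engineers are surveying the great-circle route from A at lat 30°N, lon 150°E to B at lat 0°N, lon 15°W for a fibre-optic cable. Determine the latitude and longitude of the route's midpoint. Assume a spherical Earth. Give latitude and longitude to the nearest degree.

The haversine formula gives a central angle δ ≈ 2.562 rad (146.8°) between the endpoints.
Interpolate at f = 1/2 with slerp weights a = sin((1−f)δ)/sin δ ≈ 1.749, b = sin(fδ)/sin δ ≈ 1.749.
p = a·p₁ + b·p₂ ≈ (0.378, 0.305, 0.874); φ = arcsin(p_z) ≈ 60.98°, λ = atan2(p_y, p_x) ≈ 38.89°.

≈ lat 61°N, lon 39°E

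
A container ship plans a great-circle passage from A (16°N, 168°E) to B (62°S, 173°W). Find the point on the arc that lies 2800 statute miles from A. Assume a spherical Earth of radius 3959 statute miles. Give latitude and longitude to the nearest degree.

Write both endpoints as unit vectors p₁, p₂ with components (cos φ cos λ, cos φ sin λ, sin φ).
The central angle between the endpoints is δ = arccos(p₁·p₂) ≈ 1.386 rad (79.4°). The total great-circle distance is δ·R ≈ 1.386 × 3959 ≈ 5489 mi, so the target fraction is f = 2800/5489 ≈ 0.510.
Interpolate at f ≈ 0.510 with slerp weights a = sin((1−f)δ)/sin δ ≈ 0.639, b = sin(fδ)/sin δ ≈ 0.661.
p = a·p₁ + b·p₂ ≈ (-0.909, 0.090, -0.407); φ = arcsin(p_z) ≈ -24.04°, λ = atan2(p_y, p_x) ≈ 174.35°.

≈ (24°S, 174°E)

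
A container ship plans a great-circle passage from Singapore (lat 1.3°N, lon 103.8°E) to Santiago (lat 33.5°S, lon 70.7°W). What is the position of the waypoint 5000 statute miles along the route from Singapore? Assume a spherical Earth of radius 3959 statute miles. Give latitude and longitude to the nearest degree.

≈ lat 69°S, lon 80°E

From cos δ = sin φ₁ sin φ₂ + cos φ₁ cos φ₂ cos Δλ, the central angle is δ ≈ 2.572 rad (147.4°). The total great-circle distance is δ·R ≈ 2.572 × 3959 ≈ 10184 mi, so the target fraction is f = 5000/10184 ≈ 0.491.
Interpolate at f ≈ 0.491 with slerp weights a = sin((1−f)δ)/sin δ ≈ 1.793, b = sin(fδ)/sin δ ≈ 1.768.
p = a·p₁ + b·p₂ ≈ (0.060, 0.349, -0.935); φ = arcsin(p_z) ≈ -69.28°, λ = atan2(p_y, p_x) ≈ 80.25°.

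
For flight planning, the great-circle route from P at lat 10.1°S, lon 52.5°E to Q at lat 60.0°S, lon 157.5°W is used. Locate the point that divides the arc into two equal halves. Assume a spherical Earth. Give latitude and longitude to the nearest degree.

Write both endpoints as unit vectors p₁, p₂ with components (cos φ cos λ, cos φ sin λ, sin φ).
The central angle between the endpoints is δ = arccos(p₁·p₂) ≈ 1.849 rad (105.9°).
Interpolate at f = 1/2 with slerp weights a = sin((1−f)δ)/sin δ ≈ 0.830, b = sin(fδ)/sin δ ≈ 0.830.
p = a·p₁ + b·p₂ ≈ (0.114, 0.490, -0.864); φ = arcsin(p_z) ≈ -59.82°, λ = atan2(p_y, p_x) ≈ 76.89°.

≈ lat 60°S, lon 77°E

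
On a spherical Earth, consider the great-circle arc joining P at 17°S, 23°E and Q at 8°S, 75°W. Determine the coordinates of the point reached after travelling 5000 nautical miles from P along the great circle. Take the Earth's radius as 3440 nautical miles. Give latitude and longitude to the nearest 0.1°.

≈ 11.5°S, 63.4°W

Convert each endpoint to a unit vector on the sphere (x = cos φ cos λ, y = cos φ sin λ, z = sin φ).
The central angle between the endpoints is δ = arccos(p₁·p₂) ≈ 1.662 rad (95.2°). The total great-circle distance is δ·R ≈ 1.662 × 3440 ≈ 5717 nmi, so the target fraction is f = 5000/5717 ≈ 0.875.
Interpolate at f ≈ 0.875 with slerp weights a = sin((1−f)δ)/sin δ ≈ 0.208, b = sin(fδ)/sin δ ≈ 0.997.
p = a·p₁ + b·p₂ ≈ (0.439, -0.876, -0.200); φ = arcsin(p_z) ≈ -11.51°, λ = atan2(p_y, p_x) ≈ -63.41°.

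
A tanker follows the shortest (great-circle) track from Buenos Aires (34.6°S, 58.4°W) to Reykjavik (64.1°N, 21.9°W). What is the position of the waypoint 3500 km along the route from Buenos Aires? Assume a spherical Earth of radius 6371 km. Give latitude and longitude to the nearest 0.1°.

≈ 4.0°S, 50.4°W

Write both endpoints as unit vectors p₁, p₂ with components (cos φ cos λ, cos φ sin λ, sin φ).
The central angle between the endpoints is δ = arccos(p₁·p₂) ≈ 1.794 rad (102.8°). The total great-circle distance is δ·R ≈ 1.794 × 6371 ≈ 11432 km, so the target fraction is f = 3500/11432 ≈ 0.306.
Interpolate at f ≈ 0.306 with slerp weights a = sin((1−f)δ)/sin δ ≈ 0.972, b = sin(fδ)/sin δ ≈ 0.535.
p = a·p₁ + b·p₂ ≈ (0.636, -0.768, -0.070); φ = arcsin(p_z) ≈ -4.02°, λ = atan2(p_y, p_x) ≈ -50.38°.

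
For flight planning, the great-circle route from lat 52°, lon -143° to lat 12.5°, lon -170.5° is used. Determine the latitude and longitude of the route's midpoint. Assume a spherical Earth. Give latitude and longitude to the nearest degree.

≈ lat 33°, lon -160°

Write both endpoints as unit vectors p₁, p₂ with components (cos φ cos λ, cos φ sin λ, sin φ).
The central angle between the endpoints is δ = arccos(p₁·p₂) ≈ 0.790 rad (45.3°).
Interpolate at f = 1/2 with slerp weights a = sin((1−f)δ)/sin δ ≈ 0.542, b = sin(fδ)/sin δ ≈ 0.542.
p = a·p₁ + b·p₂ ≈ (-0.788, -0.288, 0.544); φ = arcsin(p_z) ≈ 32.97°, λ = atan2(p_y, p_x) ≈ -159.92°.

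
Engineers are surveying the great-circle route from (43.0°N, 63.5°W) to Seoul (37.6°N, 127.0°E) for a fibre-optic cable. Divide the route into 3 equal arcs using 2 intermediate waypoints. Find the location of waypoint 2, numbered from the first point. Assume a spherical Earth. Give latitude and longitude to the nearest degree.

Write both endpoints as unit vectors p₁, p₂ with components (cos φ cos λ, cos φ sin λ, sin φ).
The central angle between the endpoints is δ = arccos(p₁·p₂) ≈ 1.725 rad (98.8°).
Interpolate at f = 2/3 with slerp weights a = sin((1−f)δ)/sin δ ≈ 0.550, b = sin(fδ)/sin δ ≈ 0.924.
p = a·p₁ + b·p₂ ≈ (-0.261, 0.224, 0.939); φ = arcsin(p_z) ≈ 69.88°, λ = atan2(p_y, p_x) ≈ 139.31°.

≈ (70°N, 139°E)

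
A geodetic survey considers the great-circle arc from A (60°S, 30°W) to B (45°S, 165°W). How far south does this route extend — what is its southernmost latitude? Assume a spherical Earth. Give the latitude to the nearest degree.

≈ 74°S

The great circle lies in the plane with unit normal n̂ = (p₁ × p₂)/|p₁ × p₂|.
Here n̂_z ≈ -0.268; the vertex latitude is φ_max = arccos|n̂_z| ≈ 74.4°.
Check via Clairaut: cos φ_max = |cos φ₁| · sin C = cos(60.0°)·sin(147.6°) ≈ 0.268, again giving ≈ 74.4°.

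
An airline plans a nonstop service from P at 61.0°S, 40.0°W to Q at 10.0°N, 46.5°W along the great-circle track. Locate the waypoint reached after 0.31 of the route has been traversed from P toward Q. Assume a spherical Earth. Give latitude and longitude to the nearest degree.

The haversine formula gives a central angle δ ≈ 1.242 rad (71.2°) between the endpoints.
Interpolate at f = 0.31 with slerp weights a = sin((1−f)δ)/sin δ ≈ 0.799, b = sin(fδ)/sin δ ≈ 0.397.
p = a·p₁ + b·p₂ ≈ (0.566, -0.532, -0.630); φ = arcsin(p_z) ≈ -39.03°, λ = atan2(p_y, p_x) ≈ -43.27°.

≈ 39°S, 43°W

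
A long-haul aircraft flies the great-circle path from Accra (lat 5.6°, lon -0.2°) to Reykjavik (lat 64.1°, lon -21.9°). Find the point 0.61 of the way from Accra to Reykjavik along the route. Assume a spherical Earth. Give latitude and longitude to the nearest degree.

≈ lat 42°, lon -9°

The haversine formula gives a central angle δ ≈ 1.057 rad (60.5°) between the endpoints.
Interpolate at f = 0.61 with slerp weights a = sin((1−f)δ)/sin δ ≈ 0.460, b = sin(fδ)/sin δ ≈ 0.690.
p = a·p₁ + b·p₂ ≈ (0.737, -0.114, 0.666); φ = arcsin(p_z) ≈ 41.73°, λ = atan2(p_y, p_x) ≈ -8.79°.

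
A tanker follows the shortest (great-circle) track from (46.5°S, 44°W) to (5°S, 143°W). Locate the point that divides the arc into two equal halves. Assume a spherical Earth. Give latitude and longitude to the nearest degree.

≈ (36°S, 106°W)

From cos δ = sin φ₁ sin φ₂ + cos φ₁ cos φ₂ cos Δλ, the central angle is δ ≈ 1.615 rad (92.5°).
Interpolate at f = 1/2 with slerp weights a = sin((1−f)δ)/sin δ ≈ 0.723, b = sin(fδ)/sin δ ≈ 0.723.
p = a·p₁ + b·p₂ ≈ (-0.217, -0.779, -0.588); φ = arcsin(p_z) ≈ -35.99°, λ = atan2(p_y, p_x) ≈ -105.58°.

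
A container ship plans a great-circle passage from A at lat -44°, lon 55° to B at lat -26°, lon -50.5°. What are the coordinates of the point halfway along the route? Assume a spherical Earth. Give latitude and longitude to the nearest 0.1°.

Write both endpoints as unit vectors p₁, p₂ with components (cos φ cos λ, cos φ sin λ, sin φ).
The central angle between the endpoints is δ = arccos(p₁·p₂) ≈ 1.439 rad (82.4°).
Interpolate at f = 1/2 with slerp weights a = sin((1−f)δ)/sin δ ≈ 0.665, b = sin(fδ)/sin δ ≈ 0.665.
p = a·p₁ + b·p₂ ≈ (0.654, -0.069, -0.753); φ = arcsin(p_z) ≈ -48.86°, λ = atan2(p_y, p_x) ≈ -6.05°.

≈ lat -48.9°, lon -6.0°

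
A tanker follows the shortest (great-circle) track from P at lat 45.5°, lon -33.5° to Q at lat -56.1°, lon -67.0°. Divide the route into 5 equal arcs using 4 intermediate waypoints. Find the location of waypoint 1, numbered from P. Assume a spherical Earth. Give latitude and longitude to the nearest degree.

Convert each endpoint to a unit vector on the sphere (x = cos φ cos λ, y = cos φ sin λ, z = sin φ).
The central angle between the endpoints is δ = arccos(p₁·p₂) ≈ 1.840 rad (105.4°).
Interpolate at f = 1/5 with slerp weights a = sin((1−f)δ)/sin δ ≈ 1.032, b = sin(fδ)/sin δ ≈ 0.373.
p = a·p₁ + b·p₂ ≈ (0.685, -0.591, 0.427); φ = arcsin(p_z) ≈ 25.25°, λ = atan2(p_y, p_x) ≈ -40.80°.

≈ lat 25°, lon -41°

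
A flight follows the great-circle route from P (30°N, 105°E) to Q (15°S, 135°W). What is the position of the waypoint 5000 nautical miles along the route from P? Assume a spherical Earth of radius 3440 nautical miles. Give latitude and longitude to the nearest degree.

≈ (4°N, 170°W)

The haversine formula gives a central angle δ ≈ 2.150 rad (123.2°) between the endpoints. The total great-circle distance is δ·R ≈ 2.150 × 3440 ≈ 7397 nmi, so the target fraction is f = 5000/7397 ≈ 0.676.
Interpolate at f ≈ 0.676 with slerp weights a = sin((1−f)δ)/sin δ ≈ 0.767, b = sin(fδ)/sin δ ≈ 1.187.
p = a·p₁ + b·p₂ ≈ (-0.983, -0.169, 0.076); φ = arcsin(p_z) ≈ 4.38°, λ = atan2(p_y, p_x) ≈ -170.24°.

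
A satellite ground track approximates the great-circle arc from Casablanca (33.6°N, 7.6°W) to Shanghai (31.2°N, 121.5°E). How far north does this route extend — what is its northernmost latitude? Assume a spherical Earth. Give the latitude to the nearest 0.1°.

The great circle lies in the plane with unit normal n̂ = (p₁ × p₂)/|p₁ × p₂|.
Here n̂_z ≈ +0.560; the vertex latitude is φ_max = arccos|n̂_z| ≈ 55.9°.
Check via Clairaut: cos φ_max = |cos φ₁| · sin C = cos(33.6°)·sin(42.3°) ≈ 0.560, again giving ≈ 55.9°.

≈ 55.9°N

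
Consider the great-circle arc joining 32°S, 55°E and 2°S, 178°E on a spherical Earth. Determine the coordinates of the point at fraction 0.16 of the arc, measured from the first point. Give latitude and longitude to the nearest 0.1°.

Write both endpoints as unit vectors p₁, p₂ with components (cos φ cos λ, cos φ sin λ, sin φ).
The central angle between the endpoints is δ = arccos(p₁·p₂) ≈ 2.030 rad (116.3°).
Interpolate at f = 0.16 with slerp weights a = sin((1−f)δ)/sin δ ≈ 1.105, b = sin(fδ)/sin δ ≈ 0.356.
p = a·p₁ + b·p₂ ≈ (0.182, 0.780, -0.598); φ = arcsin(p_z) ≈ -36.74°, λ = atan2(p_y, p_x) ≈ 76.86°.

≈ 36.7°S, 76.9°E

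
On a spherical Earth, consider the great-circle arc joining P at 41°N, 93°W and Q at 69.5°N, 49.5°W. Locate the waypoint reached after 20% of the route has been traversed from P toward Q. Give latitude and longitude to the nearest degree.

The haversine formula gives a central angle δ ≈ 0.633 rad (36.3°) between the endpoints.
Interpolate at f = 0.20 with slerp weights a = sin((1−f)δ)/sin δ ≈ 0.820, b = sin(fδ)/sin δ ≈ 0.213.
p = a·p₁ + b·p₂ ≈ (0.016, -0.675, 0.738); φ = arcsin(p_z) ≈ 47.55°, λ = atan2(p_y, p_x) ≈ -88.63°.

≈ 48°N, 89°W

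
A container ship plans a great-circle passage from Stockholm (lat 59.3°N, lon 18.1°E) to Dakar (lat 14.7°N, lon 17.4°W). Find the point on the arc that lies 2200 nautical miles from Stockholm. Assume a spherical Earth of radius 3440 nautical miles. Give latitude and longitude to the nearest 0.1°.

≈ lat 28.5°N, lon 11.0°W

Convert each endpoint to a unit vector on the sphere (x = cos φ cos λ, y = cos φ sin λ, z = sin φ).
The central angle between the endpoints is δ = arccos(p₁·p₂) ≈ 0.902 rad (51.7°). The total great-circle distance is δ·R ≈ 0.902 × 3440 ≈ 3102 nmi, so the target fraction is f = 2200/3102 ≈ 0.709.
Interpolate at f ≈ 0.709 with slerp weights a = sin((1−f)δ)/sin δ ≈ 0.330, b = sin(fδ)/sin δ ≈ 0.761.
p = a·p₁ + b·p₂ ≈ (0.863, -0.168, 0.477); φ = arcsin(p_z) ≈ 28.50°, λ = atan2(p_y, p_x) ≈ -11.00°.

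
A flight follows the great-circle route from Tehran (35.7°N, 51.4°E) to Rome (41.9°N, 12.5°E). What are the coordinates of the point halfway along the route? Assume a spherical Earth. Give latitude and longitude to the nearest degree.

Convert each endpoint to a unit vector on the sphere (x = cos φ cos λ, y = cos φ sin λ, z = sin φ).
The central angle between the endpoints is δ = arccos(p₁·p₂) ≈ 0.535 rad (30.7°).
Interpolate at f = 1/2 with slerp weights a = sin((1−f)δ)/sin δ ≈ 0.518, b = sin(fδ)/sin δ ≈ 0.518.
p = a·p₁ + b·p₂ ≈ (0.639, 0.413, 0.649); φ = arcsin(p_z) ≈ 40.45°, λ = atan2(p_y, p_x) ≈ 32.83°.

≈ 40°N, 33°E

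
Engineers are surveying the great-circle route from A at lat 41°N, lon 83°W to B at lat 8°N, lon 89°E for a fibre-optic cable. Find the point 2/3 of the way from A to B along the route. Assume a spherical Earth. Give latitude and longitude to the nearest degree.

≈ lat 51°N, lon 80°E

Write both endpoints as unit vectors p₁, p₂ with components (cos φ cos λ, cos φ sin λ, sin φ).
The central angle between the endpoints is δ = arccos(p₁·p₂) ≈ 2.277 rad (130.5°).
Interpolate at f = 2/3 with slerp weights a = sin((1−f)δ)/sin δ ≈ 0.904, b = sin(fδ)/sin δ ≈ 1.312.
p = a·p₁ + b·p₂ ≈ (0.106, 0.622, 0.776); φ = arcsin(p_z) ≈ 50.89°, λ = atan2(p_y, p_x) ≈ 80.34°.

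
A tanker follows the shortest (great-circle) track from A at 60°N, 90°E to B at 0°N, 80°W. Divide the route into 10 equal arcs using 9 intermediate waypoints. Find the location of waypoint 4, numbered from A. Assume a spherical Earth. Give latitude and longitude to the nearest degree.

≈ 71°N, 63°W

Write both endpoints as unit vectors p₁, p₂ with components (cos φ cos λ, cos φ sin λ, sin φ).
The central angle between the endpoints is δ = arccos(p₁·p₂) ≈ 2.086 rad (119.5°).
Interpolate at f = 4/10 with slerp weights a = sin((1−f)δ)/sin δ ≈ 1.091, b = sin(fδ)/sin δ ≈ 0.851.
p = a·p₁ + b·p₂ ≈ (0.148, -0.293, 0.945); φ = arcsin(p_z) ≈ 70.85°, λ = atan2(p_y, p_x) ≈ -63.22°.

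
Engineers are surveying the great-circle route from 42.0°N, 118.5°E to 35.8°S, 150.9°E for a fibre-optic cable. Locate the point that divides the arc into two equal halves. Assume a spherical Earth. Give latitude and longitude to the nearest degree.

Write both endpoints as unit vectors p₁, p₂ with components (cos φ cos λ, cos φ sin λ, sin φ).
The central angle between the endpoints is δ = arccos(p₁·p₂) ≈ 1.453 rad (83.3°).
Interpolate at f = 1/2 with slerp weights a = sin((1−f)δ)/sin δ ≈ 0.669, b = sin(fδ)/sin δ ≈ 0.669.
p = a·p₁ + b·p₂ ≈ (-0.711, 0.701, 0.056); φ = arcsin(p_z) ≈ 3.23°, λ = atan2(p_y, p_x) ≈ 135.43°.

≈ 3°N, 135°E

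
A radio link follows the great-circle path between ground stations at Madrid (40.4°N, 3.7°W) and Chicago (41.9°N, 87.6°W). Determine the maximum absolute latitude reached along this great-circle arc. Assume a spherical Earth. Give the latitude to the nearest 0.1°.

≈ 49.6°N

The great circle lies in the plane with unit normal n̂ = (p₁ × p₂)/|p₁ × p₂|.
Here n̂_z ≈ -0.648; the vertex latitude is φ_max = arccos|n̂_z| ≈ 49.6°.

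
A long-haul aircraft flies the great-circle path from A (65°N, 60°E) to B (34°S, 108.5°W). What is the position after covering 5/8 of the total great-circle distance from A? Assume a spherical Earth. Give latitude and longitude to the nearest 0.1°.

≈ (21.0°N, 100.4°W)

Convert each endpoint to a unit vector on the sphere (x = cos φ cos λ, y = cos φ sin λ, z = sin φ).
The central angle between the endpoints is δ = arccos(p₁·p₂) ≈ 2.587 rad (148.2°).
Interpolate at f = 5/8 with slerp weights a = sin((1−f)δ)/sin δ ≈ 1.567, b = sin(fδ)/sin δ ≈ 1.897.
p = a·p₁ + b·p₂ ≈ (-0.168, -0.918, 0.359); φ = arcsin(p_z) ≈ 21.04°, λ = atan2(p_y, p_x) ≈ -100.37°.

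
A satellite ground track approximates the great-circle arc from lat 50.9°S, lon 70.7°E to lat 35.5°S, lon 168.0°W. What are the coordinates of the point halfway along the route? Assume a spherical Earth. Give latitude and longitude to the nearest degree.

Convert each endpoint to a unit vector on the sphere (x = cos φ cos λ, y = cos φ sin λ, z = sin φ).
The central angle between the endpoints is δ = arccos(p₁·p₂) ≈ 1.386 rad (79.4°).
Interpolate at f = 1/2 with slerp weights a = sin((1−f)δ)/sin δ ≈ 0.650, b = sin(fδ)/sin δ ≈ 0.650.
p = a·p₁ + b·p₂ ≈ (-0.382, 0.277, -0.882); φ = arcsin(p_z) ≈ -61.85°, λ = atan2(p_y, p_x) ≈ 144.07°.

≈ lat 62°S, lon 144°E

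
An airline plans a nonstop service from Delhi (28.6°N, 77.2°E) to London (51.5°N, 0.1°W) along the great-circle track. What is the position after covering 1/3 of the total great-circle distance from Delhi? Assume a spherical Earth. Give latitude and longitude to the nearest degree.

Convert each endpoint to a unit vector on the sphere (x = cos φ cos λ, y = cos φ sin λ, z = sin φ).
The central angle between the endpoints is δ = arccos(p₁·p₂) ≈ 1.053 rad (60.3°).
Interpolate at f = 1/3 with slerp weights a = sin((1−f)δ)/sin δ ≈ 0.743, b = sin(fδ)/sin δ ≈ 0.396.
p = a·p₁ + b·p₂ ≈ (0.391, 0.636, 0.665); φ = arcsin(p_z) ≈ 41.72°, λ = atan2(p_y, p_x) ≈ 58.42°.

≈ 42°N, 58°E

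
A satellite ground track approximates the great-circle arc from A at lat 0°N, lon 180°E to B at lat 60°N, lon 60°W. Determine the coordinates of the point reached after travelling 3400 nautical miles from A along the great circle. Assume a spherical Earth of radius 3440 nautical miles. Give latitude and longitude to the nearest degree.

Write both endpoints as unit vectors p₁, p₂ with components (cos φ cos λ, cos φ sin λ, sin φ).
The central angle between the endpoints is δ = arccos(p₁·p₂) ≈ 1.823 rad (104.5°). The total great-circle distance is δ·R ≈ 1.823 × 3440 ≈ 6273 nmi, so the target fraction is f = 3400/6273 ≈ 0.542.
Interpolate at f ≈ 0.542 with slerp weights a = sin((1−f)δ)/sin δ ≈ 0.766, b = sin(fδ)/sin δ ≈ 0.863.
p = a·p₁ + b·p₂ ≈ (-0.550, -0.373, 0.747); φ = arcsin(p_z) ≈ 48.33°, λ = atan2(p_y, p_x) ≈ -145.82°.

≈ lat 48°N, lon 146°W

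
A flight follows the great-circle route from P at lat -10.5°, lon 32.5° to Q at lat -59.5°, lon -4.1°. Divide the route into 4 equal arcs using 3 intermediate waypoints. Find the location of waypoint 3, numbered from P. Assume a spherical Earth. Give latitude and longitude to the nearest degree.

From cos δ = sin φ₁ sin φ₂ + cos φ₁ cos φ₂ cos Δλ, the central angle is δ ≈ 0.979 rad (56.1°).
Interpolate at f = 3/4 with slerp weights a = sin((1−f)δ)/sin δ ≈ 0.292, b = sin(fδ)/sin δ ≈ 0.807.
p = a·p₁ + b·p₂ ≈ (0.651, 0.125, -0.749); φ = arcsin(p_z) ≈ -48.49°, λ = atan2(p_y, p_x) ≈ 10.87°.

≈ lat -48°, lon 11°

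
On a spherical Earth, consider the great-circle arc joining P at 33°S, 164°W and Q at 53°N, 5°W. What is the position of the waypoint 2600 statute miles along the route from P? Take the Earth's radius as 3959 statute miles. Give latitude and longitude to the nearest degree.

≈ 1°N, 146°W

Convert each endpoint to a unit vector on the sphere (x = cos φ cos λ, y = cos φ sin λ, z = sin φ).
The central angle between the endpoints is δ = arccos(p₁·p₂) ≈ 2.705 rad (155.0°). The total great-circle distance is δ·R ≈ 2.705 × 3959 ≈ 10709 mi, so the target fraction is f = 2600/10709 ≈ 0.243.
Interpolate at f ≈ 0.243 with slerp weights a = sin((1−f)δ)/sin δ ≈ 2.100, b = sin(fδ)/sin δ ≈ 1.444.
p = a·p₁ + b·p₂ ≈ (-0.828, -0.561, 0.009); φ = arcsin(p_z) ≈ 0.52°, λ = atan2(p_y, p_x) ≈ -145.86°.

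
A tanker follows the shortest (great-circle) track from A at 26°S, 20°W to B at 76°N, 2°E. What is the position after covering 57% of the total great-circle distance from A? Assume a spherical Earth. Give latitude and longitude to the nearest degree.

≈ 32°N, 15°W

Convert each endpoint to a unit vector on the sphere (x = cos φ cos λ, y = cos φ sin λ, z = sin φ).
The central angle between the endpoints is δ = arccos(p₁·p₂) ≈ 1.796 rad (102.9°).
Interpolate at f = 0.57 with slerp weights a = sin((1−f)δ)/sin δ ≈ 0.716, b = sin(fδ)/sin δ ≈ 0.876.
p = a·p₁ + b·p₂ ≈ (0.817, -0.213, 0.536); φ = arcsin(p_z) ≈ 32.44°, λ = atan2(p_y, p_x) ≈ -14.60°.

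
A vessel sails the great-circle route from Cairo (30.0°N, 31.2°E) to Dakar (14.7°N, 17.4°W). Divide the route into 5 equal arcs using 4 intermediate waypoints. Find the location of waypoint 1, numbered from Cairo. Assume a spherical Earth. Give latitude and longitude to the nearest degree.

From cos δ = sin φ₁ sin φ₂ + cos φ₁ cos φ₂ cos Δλ, the central angle is δ ≈ 0.822 rad (47.1°).
Interpolate at f = 1/5 with slerp weights a = sin((1−f)δ)/sin δ ≈ 0.834, b = sin(fδ)/sin δ ≈ 0.223.
p = a·p₁ + b·p₂ ≈ (0.824, 0.310, 0.474); φ = arcsin(p_z) ≈ 28.29°, λ = atan2(p_y, p_x) ≈ 20.59°.

≈ 28°N, 21°E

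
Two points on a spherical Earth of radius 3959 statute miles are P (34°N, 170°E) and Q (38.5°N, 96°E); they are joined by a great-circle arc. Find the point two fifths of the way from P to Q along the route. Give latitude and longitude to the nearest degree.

≈ (42°N, 142°E)

The haversine formula gives a central angle δ ≈ 1.016 rad (58.2°) between the endpoints.
Interpolate at f = 2/5 with slerp weights a = sin((1−f)δ)/sin δ ≈ 0.674, b = sin(fδ)/sin δ ≈ 0.465.
p = a·p₁ + b·p₂ ≈ (-0.588, 0.459, 0.666); φ = arcsin(p_z) ≈ 41.77°, λ = atan2(p_y, p_x) ≈ 142.03°.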